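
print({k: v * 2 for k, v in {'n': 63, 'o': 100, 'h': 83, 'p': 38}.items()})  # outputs {'n': 126, 'o': 200, 'h': 166, 'p': 76}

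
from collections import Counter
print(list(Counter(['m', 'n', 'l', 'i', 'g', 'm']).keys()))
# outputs ['m', 'n', 'l', 'i', 'g']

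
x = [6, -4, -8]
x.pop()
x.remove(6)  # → [-4]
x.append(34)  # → [-4, 34]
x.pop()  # 34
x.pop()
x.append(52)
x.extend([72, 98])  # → [52, 72, 98]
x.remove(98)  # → [52, 72]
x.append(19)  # [52, 72, 19]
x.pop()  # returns 19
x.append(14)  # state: [52, 72, 14]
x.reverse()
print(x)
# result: [14, 72, 52]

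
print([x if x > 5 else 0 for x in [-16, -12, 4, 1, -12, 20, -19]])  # [0, 0, 0, 0, 0, 20, 0]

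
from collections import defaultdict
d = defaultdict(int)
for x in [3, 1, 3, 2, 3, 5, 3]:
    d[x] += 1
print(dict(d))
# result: {3: 4, 1: 1, 2: 1, 5: 1}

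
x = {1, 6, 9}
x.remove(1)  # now {6, 9}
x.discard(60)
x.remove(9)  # {6}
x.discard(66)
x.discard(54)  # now {6}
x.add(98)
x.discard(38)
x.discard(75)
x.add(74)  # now {6, 74, 98}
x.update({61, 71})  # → {6, 61, 71, 74, 98}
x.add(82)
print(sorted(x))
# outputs [6, 61, 71, 74, 82, 98]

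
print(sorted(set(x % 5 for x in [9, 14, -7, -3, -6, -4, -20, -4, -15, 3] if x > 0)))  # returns [3, 4]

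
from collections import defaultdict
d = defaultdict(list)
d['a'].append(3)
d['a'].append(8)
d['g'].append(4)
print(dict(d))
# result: {'a': [3, 8], 'g': [4]}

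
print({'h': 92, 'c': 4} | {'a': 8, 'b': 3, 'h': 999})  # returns {'h': 999, 'c': 4, 'a': 8, 'b': 3}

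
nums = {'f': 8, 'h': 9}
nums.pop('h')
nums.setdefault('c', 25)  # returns 25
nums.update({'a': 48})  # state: {'f': 8, 'c': 25, 'a': 48}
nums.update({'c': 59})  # {'f': 8, 'c': 59, 'a': 48}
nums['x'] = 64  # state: {'f': 8, 'c': 59, 'a': 48, 'x': 64}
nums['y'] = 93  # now {'f': 8, 'c': 59, 'a': 48, 'x': 64, 'y': 93}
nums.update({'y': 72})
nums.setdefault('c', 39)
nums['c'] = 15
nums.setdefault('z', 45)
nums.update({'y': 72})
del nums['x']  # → {'f': 8, 'c': 15, 'a': 48, 'y': 72, 'z': 45}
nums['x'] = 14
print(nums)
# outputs {'f': 8, 'c': 15, 'a': 48, 'y': 72, 'z': 45, 'x': 14}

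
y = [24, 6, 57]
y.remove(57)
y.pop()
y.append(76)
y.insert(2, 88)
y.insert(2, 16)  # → [24, 76, 16, 88]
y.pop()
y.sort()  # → [16, 24, 76]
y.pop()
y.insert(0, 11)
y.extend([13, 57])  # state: [11, 16, 24, 13, 57]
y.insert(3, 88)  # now [11, 16, 24, 88, 13, 57]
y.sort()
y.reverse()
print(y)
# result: [88, 57, 24, 16, 13, 11]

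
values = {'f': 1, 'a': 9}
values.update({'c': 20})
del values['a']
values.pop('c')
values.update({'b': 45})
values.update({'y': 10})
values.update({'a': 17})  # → {'f': 1, 'b': 45, 'y': 10, 'a': 17}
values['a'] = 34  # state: {'f': 1, 'b': 45, 'y': 10, 'a': 34}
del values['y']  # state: {'f': 1, 'b': 45, 'a': 34}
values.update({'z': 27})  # {'f': 1, 'b': 45, 'a': 34, 'z': 27}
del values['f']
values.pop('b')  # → 45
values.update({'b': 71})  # {'a': 34, 'z': 27, 'b': 71}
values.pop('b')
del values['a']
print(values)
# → {'z': 27}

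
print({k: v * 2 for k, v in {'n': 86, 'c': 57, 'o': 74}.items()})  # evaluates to {'n': 172, 'c': 114, 'o': 148}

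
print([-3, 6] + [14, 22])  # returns [-3, 6, 14, 22]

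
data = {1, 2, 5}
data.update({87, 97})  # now {1, 2, 5, 87, 97}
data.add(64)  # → {1, 2, 5, 64, 87, 97}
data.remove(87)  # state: {1, 2, 5, 64, 97}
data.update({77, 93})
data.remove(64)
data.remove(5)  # {1, 2, 77, 93, 97}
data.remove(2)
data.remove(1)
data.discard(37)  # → {77, 93, 97}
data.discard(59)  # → {77, 93, 97}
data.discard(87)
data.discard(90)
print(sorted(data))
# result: [77, 93, 97]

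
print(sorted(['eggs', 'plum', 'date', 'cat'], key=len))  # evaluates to ['cat', 'eggs', 'plum', 'date']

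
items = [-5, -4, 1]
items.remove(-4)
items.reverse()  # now [1, -5]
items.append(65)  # [1, -5, 65]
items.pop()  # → 65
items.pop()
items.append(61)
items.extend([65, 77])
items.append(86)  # [1, 61, 65, 77, 86]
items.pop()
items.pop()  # 77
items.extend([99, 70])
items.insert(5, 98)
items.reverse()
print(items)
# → [98, 70, 99, 65, 61, 1]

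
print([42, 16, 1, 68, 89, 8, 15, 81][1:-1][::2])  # [16, 68, 8]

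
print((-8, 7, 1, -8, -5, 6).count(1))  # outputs 1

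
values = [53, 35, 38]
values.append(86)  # [53, 35, 38, 86]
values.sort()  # [35, 38, 53, 86]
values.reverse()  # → [86, 53, 38, 35]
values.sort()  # [35, 38, 53, 86]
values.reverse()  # [86, 53, 38, 35]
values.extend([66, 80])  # [86, 53, 38, 35, 66, 80]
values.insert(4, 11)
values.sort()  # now [11, 35, 38, 53, 66, 80, 86]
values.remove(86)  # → [11, 35, 38, 53, 66, 80]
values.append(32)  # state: [11, 35, 38, 53, 66, 80, 32]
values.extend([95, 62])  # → [11, 35, 38, 53, 66, 80, 32, 95, 62]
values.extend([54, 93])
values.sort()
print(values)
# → [11, 32, 35, 38, 53, 54, 62, 66, 80, 93, 95]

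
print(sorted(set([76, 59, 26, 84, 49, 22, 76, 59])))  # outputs [22, 26, 49, 59, 76, 84]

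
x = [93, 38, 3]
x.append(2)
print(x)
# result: [93, 38, 3, 2]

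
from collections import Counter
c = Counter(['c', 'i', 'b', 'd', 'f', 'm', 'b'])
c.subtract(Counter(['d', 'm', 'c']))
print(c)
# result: Counter({'b': 2, 'i': 1, 'f': 1, 'c': 0, 'd': 0, 'm': 0})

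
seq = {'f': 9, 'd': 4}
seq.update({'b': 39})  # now {'f': 9, 'd': 4, 'b': 39}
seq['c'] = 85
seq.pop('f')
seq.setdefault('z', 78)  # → 78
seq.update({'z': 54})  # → {'d': 4, 'b': 39, 'c': 85, 'z': 54}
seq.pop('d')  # 4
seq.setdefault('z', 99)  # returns 54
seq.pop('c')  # 85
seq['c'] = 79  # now {'b': 39, 'z': 54, 'c': 79}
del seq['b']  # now {'z': 54, 'c': 79}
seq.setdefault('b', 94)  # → 94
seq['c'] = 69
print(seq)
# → {'z': 54, 'c': 69, 'b': 94}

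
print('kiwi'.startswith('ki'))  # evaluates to True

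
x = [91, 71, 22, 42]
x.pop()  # 42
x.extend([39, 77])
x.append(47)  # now [91, 71, 22, 39, 77, 47]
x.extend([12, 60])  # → [91, 71, 22, 39, 77, 47, 12, 60]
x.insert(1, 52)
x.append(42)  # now [91, 52, 71, 22, 39, 77, 47, 12, 60, 42]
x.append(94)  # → [91, 52, 71, 22, 39, 77, 47, 12, 60, 42, 94]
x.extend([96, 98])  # [91, 52, 71, 22, 39, 77, 47, 12, 60, 42, 94, 96, 98]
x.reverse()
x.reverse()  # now [91, 52, 71, 22, 39, 77, 47, 12, 60, 42, 94, 96, 98]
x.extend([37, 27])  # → [91, 52, 71, 22, 39, 77, 47, 12, 60, 42, 94, 96, 98, 37, 27]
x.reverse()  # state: [27, 37, 98, 96, 94, 42, 60, 12, 47, 77, 39, 22, 71, 52, 91]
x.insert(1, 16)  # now [27, 16, 37, 98, 96, 94, 42, 60, 12, 47, 77, 39, 22, 71, 52, 91]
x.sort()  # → [12, 16, 22, 27, 37, 39, 42, 47, 52, 60, 71, 77, 91, 94, 96, 98]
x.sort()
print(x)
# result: [12, 16, 22, 27, 37, 39, 42, 47, 52, 60, 71, 77, 91, 94, 96, 98]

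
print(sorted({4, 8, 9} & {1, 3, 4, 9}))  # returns [4, 9]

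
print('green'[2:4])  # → ee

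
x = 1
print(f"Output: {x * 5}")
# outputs Output: 5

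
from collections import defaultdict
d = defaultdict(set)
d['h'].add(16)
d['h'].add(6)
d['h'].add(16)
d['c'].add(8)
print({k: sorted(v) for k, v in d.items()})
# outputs {'h': [6, 16], 'c': [8]}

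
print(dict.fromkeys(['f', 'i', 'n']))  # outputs {'f': None, 'i': None, 'n': None}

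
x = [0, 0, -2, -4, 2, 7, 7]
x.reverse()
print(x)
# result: [7, 7, 2, -4, -2, 0, 0]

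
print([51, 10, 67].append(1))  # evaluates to None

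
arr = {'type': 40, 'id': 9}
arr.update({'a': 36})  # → {'type': 40, 'id': 9, 'a': 36}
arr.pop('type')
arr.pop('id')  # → 9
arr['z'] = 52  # {'a': 36, 'z': 52}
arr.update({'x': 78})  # {'a': 36, 'z': 52, 'x': 78}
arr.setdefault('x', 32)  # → 78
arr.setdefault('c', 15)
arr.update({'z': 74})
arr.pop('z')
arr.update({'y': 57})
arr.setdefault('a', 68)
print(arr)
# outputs {'a': 36, 'x': 78, 'c': 15, 'y': 57}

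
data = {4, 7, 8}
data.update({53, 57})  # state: {4, 7, 8, 53, 57}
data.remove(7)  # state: {4, 8, 53, 57}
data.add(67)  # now {4, 8, 53, 57, 67}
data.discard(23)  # {4, 8, 53, 57, 67}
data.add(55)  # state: {4, 8, 53, 55, 57, 67}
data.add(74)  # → {4, 8, 53, 55, 57, 67, 74}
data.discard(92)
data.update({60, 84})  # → {4, 8, 53, 55, 57, 60, 67, 74, 84}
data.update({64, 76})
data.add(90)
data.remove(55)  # {4, 8, 53, 57, 60, 64, 67, 74, 76, 84, 90}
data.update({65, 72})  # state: {4, 8, 53, 57, 60, 64, 65, 67, 72, 74, 76, 84, 90}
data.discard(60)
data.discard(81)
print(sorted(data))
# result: [4, 8, 53, 57, 64, 65, 67, 72, 74, 76, 84, 90]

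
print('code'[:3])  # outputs cod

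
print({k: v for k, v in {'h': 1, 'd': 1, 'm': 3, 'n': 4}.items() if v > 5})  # {}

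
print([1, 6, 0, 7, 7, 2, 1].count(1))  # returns 2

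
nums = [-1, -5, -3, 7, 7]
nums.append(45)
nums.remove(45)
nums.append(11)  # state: [-1, -5, -3, 7, 7, 11]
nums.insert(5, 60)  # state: [-1, -5, -3, 7, 7, 60, 11]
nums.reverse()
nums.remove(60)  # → [11, 7, 7, -3, -5, -1]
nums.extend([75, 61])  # [11, 7, 7, -3, -5, -1, 75, 61]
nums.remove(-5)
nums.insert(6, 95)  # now [11, 7, 7, -3, -1, 75, 95, 61]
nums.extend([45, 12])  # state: [11, 7, 7, -3, -1, 75, 95, 61, 45, 12]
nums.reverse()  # [12, 45, 61, 95, 75, -1, -3, 7, 7, 11]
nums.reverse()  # [11, 7, 7, -3, -1, 75, 95, 61, 45, 12]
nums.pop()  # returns 12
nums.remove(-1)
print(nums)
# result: [11, 7, 7, -3, 75, 95, 61, 45]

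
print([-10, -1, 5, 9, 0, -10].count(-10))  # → 2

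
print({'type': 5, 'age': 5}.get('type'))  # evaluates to 5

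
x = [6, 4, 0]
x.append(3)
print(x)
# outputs [6, 4, 0, 3]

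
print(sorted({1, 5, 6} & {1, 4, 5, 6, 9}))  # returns [1, 5, 6]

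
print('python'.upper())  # PYTHON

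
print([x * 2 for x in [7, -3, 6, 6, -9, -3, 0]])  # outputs [14, -6, 12, 12, -18, -6, 0]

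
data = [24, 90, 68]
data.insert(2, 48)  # [24, 90, 48, 68]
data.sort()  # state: [24, 48, 68, 90]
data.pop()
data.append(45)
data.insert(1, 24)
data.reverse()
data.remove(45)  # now [68, 48, 24, 24]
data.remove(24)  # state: [68, 48, 24]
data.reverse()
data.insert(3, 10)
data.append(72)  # [24, 48, 68, 10, 72]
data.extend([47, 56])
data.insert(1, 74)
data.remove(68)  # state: [24, 74, 48, 10, 72, 47, 56]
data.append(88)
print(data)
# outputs [24, 74, 48, 10, 72, 47, 56, 88]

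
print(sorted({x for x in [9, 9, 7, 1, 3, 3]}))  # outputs [1, 3, 7, 9]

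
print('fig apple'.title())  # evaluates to Fig Apple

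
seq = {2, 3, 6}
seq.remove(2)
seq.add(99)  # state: {3, 6, 99}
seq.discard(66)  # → {3, 6, 99}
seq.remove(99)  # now {3, 6}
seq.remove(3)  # {6}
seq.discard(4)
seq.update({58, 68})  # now {6, 58, 68}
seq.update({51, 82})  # {6, 51, 58, 68, 82}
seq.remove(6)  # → {51, 58, 68, 82}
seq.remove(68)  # {51, 58, 82}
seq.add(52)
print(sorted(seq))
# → [51, 52, 58, 82]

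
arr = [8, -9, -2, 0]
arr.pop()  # 0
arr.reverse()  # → [-2, -9, 8]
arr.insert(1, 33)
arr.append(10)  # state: [-2, 33, -9, 8, 10]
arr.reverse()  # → [10, 8, -9, 33, -2]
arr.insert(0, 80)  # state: [80, 10, 8, -9, 33, -2]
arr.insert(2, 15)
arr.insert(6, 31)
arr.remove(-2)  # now [80, 10, 15, 8, -9, 33, 31]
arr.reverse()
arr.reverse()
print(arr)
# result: [80, 10, 15, 8, -9, 33, 31]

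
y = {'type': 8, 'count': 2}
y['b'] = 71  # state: {'type': 8, 'count': 2, 'b': 71}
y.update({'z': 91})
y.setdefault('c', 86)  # 86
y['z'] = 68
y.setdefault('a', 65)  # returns 65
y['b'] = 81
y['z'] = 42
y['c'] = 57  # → {'type': 8, 'count': 2, 'b': 81, 'z': 42, 'c': 57, 'a': 65}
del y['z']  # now {'type': 8, 'count': 2, 'b': 81, 'c': 57, 'a': 65}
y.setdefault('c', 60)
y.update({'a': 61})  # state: {'type': 8, 'count': 2, 'b': 81, 'c': 57, 'a': 61}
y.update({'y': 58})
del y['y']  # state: {'type': 8, 'count': 2, 'b': 81, 'c': 57, 'a': 61}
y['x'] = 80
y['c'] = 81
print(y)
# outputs {'type': 8, 'count': 2, 'b': 81, 'c': 81, 'a': 61, 'x': 80}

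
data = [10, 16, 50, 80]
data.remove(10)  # [16, 50, 80]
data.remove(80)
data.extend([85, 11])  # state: [16, 50, 85, 11]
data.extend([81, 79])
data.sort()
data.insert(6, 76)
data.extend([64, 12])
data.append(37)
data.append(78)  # [11, 16, 50, 79, 81, 85, 76, 64, 12, 37, 78]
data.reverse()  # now [78, 37, 12, 64, 76, 85, 81, 79, 50, 16, 11]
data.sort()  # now [11, 12, 16, 37, 50, 64, 76, 78, 79, 81, 85]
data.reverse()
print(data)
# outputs [85, 81, 79, 78, 76, 64, 50, 37, 16, 12, 11]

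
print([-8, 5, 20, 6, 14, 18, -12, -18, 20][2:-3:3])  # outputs [20, 18]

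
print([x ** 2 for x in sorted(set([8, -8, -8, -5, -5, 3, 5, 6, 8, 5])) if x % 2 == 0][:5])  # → [64, 36, 64]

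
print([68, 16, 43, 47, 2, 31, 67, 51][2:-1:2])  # [43, 2, 67]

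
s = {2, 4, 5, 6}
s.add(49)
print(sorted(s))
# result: [2, 4, 5, 6, 49]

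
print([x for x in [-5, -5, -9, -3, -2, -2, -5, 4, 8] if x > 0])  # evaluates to [4, 8]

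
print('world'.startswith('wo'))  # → True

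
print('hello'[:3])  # hel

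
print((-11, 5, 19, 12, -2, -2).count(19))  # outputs 1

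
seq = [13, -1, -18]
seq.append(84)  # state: [13, -1, -18, 84]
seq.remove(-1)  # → [13, -18, 84]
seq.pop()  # 84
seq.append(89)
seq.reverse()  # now [89, -18, 13]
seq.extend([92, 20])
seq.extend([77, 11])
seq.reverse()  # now [11, 77, 20, 92, 13, -18, 89]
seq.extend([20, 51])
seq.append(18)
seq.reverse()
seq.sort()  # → [-18, 11, 13, 18, 20, 20, 51, 77, 89, 92]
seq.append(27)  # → [-18, 11, 13, 18, 20, 20, 51, 77, 89, 92, 27]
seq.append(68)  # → [-18, 11, 13, 18, 20, 20, 51, 77, 89, 92, 27, 68]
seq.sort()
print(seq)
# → [-18, 11, 13, 18, 20, 20, 27, 51, 68, 77, 89, 92]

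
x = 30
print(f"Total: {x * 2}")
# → Total: 60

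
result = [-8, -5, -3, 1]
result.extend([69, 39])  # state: [-8, -5, -3, 1, 69, 39]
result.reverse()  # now [39, 69, 1, -3, -5, -8]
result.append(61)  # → [39, 69, 1, -3, -5, -8, 61]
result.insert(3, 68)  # [39, 69, 1, 68, -3, -5, -8, 61]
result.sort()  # [-8, -5, -3, 1, 39, 61, 68, 69]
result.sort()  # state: [-8, -5, -3, 1, 39, 61, 68, 69]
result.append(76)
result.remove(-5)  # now [-8, -3, 1, 39, 61, 68, 69, 76]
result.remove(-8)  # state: [-3, 1, 39, 61, 68, 69, 76]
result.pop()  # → 76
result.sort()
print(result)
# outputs [-3, 1, 39, 61, 68, 69]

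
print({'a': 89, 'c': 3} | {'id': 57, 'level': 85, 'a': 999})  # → {'a': 999, 'c': 3, 'id': 57, 'level': 85}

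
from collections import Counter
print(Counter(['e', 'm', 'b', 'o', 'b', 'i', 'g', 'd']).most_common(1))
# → [('b', 2)]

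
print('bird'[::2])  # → br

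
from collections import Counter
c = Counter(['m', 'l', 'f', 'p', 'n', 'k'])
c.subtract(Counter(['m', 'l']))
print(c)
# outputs Counter({'f': 1, 'p': 1, 'n': 1, 'k': 1, 'm': 0, 'l': 0})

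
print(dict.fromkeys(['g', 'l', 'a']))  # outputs {'g': None, 'l': None, 'a': None}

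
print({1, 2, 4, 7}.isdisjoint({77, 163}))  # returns True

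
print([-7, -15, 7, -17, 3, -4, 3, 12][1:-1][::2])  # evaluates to [-15, -17, -4]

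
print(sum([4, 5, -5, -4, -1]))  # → -1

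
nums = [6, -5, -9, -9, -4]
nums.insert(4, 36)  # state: [6, -5, -9, -9, 36, -4]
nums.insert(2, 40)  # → [6, -5, 40, -9, -9, 36, -4]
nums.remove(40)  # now [6, -5, -9, -9, 36, -4]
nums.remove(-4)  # [6, -5, -9, -9, 36]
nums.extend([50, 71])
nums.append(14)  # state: [6, -5, -9, -9, 36, 50, 71, 14]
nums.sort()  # [-9, -9, -5, 6, 14, 36, 50, 71]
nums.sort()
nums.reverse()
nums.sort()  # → [-9, -9, -5, 6, 14, 36, 50, 71]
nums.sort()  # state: [-9, -9, -5, 6, 14, 36, 50, 71]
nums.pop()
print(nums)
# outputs [-9, -9, -5, 6, 14, 36, 50]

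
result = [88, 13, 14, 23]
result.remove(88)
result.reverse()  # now [23, 14, 13]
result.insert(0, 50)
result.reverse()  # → [13, 14, 23, 50]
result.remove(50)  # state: [13, 14, 23]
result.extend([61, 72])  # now [13, 14, 23, 61, 72]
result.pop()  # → 72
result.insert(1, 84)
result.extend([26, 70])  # [13, 84, 14, 23, 61, 26, 70]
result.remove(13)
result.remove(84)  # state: [14, 23, 61, 26, 70]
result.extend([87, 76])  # [14, 23, 61, 26, 70, 87, 76]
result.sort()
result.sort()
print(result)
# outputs [14, 23, 26, 61, 70, 76, 87]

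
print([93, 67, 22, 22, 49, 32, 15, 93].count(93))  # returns 2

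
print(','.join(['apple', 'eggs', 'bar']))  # apple,eggs,bar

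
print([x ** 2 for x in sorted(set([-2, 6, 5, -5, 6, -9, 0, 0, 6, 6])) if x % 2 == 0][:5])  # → [4, 0, 36]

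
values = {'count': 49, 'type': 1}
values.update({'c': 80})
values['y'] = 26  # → {'count': 49, 'type': 1, 'c': 80, 'y': 26}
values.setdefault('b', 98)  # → 98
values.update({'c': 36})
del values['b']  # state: {'count': 49, 'type': 1, 'c': 36, 'y': 26}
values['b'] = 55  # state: {'count': 49, 'type': 1, 'c': 36, 'y': 26, 'b': 55}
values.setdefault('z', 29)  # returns 29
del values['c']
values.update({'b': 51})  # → {'count': 49, 'type': 1, 'y': 26, 'b': 51, 'z': 29}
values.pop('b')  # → 51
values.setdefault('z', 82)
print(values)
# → {'count': 49, 'type': 1, 'y': 26, 'z': 29}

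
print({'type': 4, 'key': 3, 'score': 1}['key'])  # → 3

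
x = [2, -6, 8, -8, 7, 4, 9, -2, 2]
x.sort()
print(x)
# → [-8, -6, -2, 2, 2, 4, 7, 8, 9]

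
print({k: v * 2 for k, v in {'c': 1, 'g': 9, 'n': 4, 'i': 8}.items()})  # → {'c': 2, 'g': 18, 'n': 8, 'i': 16}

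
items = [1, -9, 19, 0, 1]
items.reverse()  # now [1, 0, 19, -9, 1]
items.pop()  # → 1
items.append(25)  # [1, 0, 19, -9, 25]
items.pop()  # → 25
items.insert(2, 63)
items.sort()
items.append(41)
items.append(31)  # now [-9, 0, 1, 19, 63, 41, 31]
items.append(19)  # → [-9, 0, 1, 19, 63, 41, 31, 19]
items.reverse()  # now [19, 31, 41, 63, 19, 1, 0, -9]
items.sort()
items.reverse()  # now [63, 41, 31, 19, 19, 1, 0, -9]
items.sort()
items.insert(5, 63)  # [-9, 0, 1, 19, 19, 63, 31, 41, 63]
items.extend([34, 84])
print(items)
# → [-9, 0, 1, 19, 19, 63, 31, 41, 63, 34, 84]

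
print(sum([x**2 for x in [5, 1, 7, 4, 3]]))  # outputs 100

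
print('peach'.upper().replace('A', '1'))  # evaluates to PE1CH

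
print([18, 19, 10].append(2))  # None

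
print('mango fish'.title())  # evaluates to Mango Fish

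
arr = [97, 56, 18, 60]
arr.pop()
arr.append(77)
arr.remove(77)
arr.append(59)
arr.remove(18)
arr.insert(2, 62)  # [97, 56, 62, 59]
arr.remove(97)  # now [56, 62, 59]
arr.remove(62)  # [56, 59]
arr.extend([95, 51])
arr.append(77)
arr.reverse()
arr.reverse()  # [56, 59, 95, 51, 77]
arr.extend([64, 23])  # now [56, 59, 95, 51, 77, 64, 23]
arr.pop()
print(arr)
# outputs [56, 59, 95, 51, 77, 64]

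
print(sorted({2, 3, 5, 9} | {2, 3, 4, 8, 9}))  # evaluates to [2, 3, 4, 5, 8, 9]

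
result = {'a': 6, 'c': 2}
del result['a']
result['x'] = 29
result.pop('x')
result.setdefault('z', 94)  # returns 94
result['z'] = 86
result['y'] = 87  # {'c': 2, 'z': 86, 'y': 87}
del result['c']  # {'z': 86, 'y': 87}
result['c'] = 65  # {'z': 86, 'y': 87, 'c': 65}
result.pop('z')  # 86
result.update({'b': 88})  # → {'y': 87, 'c': 65, 'b': 88}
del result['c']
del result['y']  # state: {'b': 88}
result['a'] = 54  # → {'b': 88, 'a': 54}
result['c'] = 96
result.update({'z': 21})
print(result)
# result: {'b': 88, 'a': 54, 'c': 96, 'z': 21}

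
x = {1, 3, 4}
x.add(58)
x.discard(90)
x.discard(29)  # {1, 3, 4, 58}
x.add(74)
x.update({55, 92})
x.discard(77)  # {1, 3, 4, 55, 58, 74, 92}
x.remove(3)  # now {1, 4, 55, 58, 74, 92}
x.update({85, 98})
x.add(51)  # {1, 4, 51, 55, 58, 74, 85, 92, 98}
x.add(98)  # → {1, 4, 51, 55, 58, 74, 85, 92, 98}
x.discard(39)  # {1, 4, 51, 55, 58, 74, 85, 92, 98}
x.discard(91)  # {1, 4, 51, 55, 58, 74, 85, 92, 98}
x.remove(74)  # {1, 4, 51, 55, 58, 85, 92, 98}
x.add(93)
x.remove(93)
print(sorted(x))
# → [1, 4, 51, 55, 58, 85, 92, 98]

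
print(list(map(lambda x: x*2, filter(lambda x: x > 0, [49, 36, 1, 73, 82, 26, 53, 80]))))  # [98, 72, 2, 146, 164, 52, 106, 160]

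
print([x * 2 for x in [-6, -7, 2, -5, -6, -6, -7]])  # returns [-12, -14, 4, -10, -12, -12, -14]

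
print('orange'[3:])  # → nge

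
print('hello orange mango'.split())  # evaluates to ['hello', 'orange', 'mango']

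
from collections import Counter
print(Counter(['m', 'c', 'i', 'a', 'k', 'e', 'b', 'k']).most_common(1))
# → [('k', 2)]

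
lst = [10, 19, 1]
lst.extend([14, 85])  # [10, 19, 1, 14, 85]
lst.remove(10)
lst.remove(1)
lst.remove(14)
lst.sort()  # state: [19, 85]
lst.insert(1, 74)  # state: [19, 74, 85]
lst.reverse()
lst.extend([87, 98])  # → [85, 74, 19, 87, 98]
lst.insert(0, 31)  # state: [31, 85, 74, 19, 87, 98]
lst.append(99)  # [31, 85, 74, 19, 87, 98, 99]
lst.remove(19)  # [31, 85, 74, 87, 98, 99]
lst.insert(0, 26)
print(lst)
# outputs [26, 31, 85, 74, 87, 98, 99]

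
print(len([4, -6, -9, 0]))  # 4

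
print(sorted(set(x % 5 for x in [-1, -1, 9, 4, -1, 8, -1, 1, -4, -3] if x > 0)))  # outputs [1, 3, 4]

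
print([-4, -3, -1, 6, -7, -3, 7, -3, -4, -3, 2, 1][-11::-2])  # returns [-3]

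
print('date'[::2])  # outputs dt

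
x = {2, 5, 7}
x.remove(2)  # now {5, 7}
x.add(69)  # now {5, 7, 69}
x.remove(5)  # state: {7, 69}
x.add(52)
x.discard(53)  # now {7, 52, 69}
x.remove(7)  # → {52, 69}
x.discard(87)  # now {52, 69}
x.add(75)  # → {52, 69, 75}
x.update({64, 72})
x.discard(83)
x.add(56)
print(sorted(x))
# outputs [52, 56, 64, 69, 72, 75]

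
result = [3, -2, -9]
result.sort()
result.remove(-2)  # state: [-9, 3]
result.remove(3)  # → [-9]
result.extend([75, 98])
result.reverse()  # [98, 75, -9]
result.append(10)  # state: [98, 75, -9, 10]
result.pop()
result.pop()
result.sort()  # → [75, 98]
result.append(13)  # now [75, 98, 13]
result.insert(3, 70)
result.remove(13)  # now [75, 98, 70]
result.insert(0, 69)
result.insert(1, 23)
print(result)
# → [69, 23, 75, 98, 70]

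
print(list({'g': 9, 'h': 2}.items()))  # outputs [('g', 9), ('h', 2)]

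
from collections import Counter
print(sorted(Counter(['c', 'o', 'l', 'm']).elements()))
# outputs ['c', 'l', 'm', 'o']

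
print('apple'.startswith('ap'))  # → True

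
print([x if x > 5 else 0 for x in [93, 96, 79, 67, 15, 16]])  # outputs [93, 96, 79, 67, 15, 16]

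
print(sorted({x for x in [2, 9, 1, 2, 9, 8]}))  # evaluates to [1, 2, 8, 9]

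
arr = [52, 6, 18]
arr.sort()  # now [6, 18, 52]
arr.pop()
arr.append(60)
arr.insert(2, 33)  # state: [6, 18, 33, 60]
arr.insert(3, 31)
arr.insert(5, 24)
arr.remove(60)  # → [6, 18, 33, 31, 24]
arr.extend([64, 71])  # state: [6, 18, 33, 31, 24, 64, 71]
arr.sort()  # [6, 18, 24, 31, 33, 64, 71]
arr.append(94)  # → [6, 18, 24, 31, 33, 64, 71, 94]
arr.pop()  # 94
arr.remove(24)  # [6, 18, 31, 33, 64, 71]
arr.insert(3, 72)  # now [6, 18, 31, 72, 33, 64, 71]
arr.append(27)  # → [6, 18, 31, 72, 33, 64, 71, 27]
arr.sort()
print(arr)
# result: [6, 18, 27, 31, 33, 64, 71, 72]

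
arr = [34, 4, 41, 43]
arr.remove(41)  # [34, 4, 43]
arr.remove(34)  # [4, 43]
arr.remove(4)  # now [43]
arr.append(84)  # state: [43, 84]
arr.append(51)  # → [43, 84, 51]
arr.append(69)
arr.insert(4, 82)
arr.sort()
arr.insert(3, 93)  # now [43, 51, 69, 93, 82, 84]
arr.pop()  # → 84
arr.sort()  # [43, 51, 69, 82, 93]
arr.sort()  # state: [43, 51, 69, 82, 93]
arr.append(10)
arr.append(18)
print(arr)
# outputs [43, 51, 69, 82, 93, 10, 18]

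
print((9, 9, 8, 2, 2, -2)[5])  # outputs -2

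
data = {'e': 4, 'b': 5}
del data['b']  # {'e': 4}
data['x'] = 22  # {'e': 4, 'x': 22}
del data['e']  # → {'x': 22}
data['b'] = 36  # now {'x': 22, 'b': 36}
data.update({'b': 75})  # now {'x': 22, 'b': 75}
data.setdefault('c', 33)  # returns 33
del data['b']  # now {'x': 22, 'c': 33}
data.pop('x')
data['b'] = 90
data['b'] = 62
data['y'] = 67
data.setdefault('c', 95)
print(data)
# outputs {'c': 33, 'b': 62, 'y': 67}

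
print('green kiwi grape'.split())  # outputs ['green', 'kiwi', 'grape']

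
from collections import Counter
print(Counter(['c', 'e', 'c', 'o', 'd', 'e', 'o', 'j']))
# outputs Counter({'c': 2, 'e': 2, 'o': 2, 'd': 1, 'j': 1})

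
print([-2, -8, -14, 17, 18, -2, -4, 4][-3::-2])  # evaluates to [-2, 17, -8]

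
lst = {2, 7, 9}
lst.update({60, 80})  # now {2, 7, 9, 60, 80}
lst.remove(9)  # {2, 7, 60, 80}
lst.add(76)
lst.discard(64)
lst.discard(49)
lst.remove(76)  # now {2, 7, 60, 80}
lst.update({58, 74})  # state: {2, 7, 58, 60, 74, 80}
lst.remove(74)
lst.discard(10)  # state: {2, 7, 58, 60, 80}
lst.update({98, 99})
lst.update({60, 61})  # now {2, 7, 58, 60, 61, 80, 98, 99}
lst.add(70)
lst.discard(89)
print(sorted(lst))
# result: [2, 7, 58, 60, 61, 70, 80, 98, 99]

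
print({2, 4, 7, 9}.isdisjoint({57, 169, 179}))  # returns True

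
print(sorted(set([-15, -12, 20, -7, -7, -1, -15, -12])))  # [-15, -12, -7, -1, 20]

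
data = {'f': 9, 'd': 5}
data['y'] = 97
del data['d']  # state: {'f': 9, 'y': 97}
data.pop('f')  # 9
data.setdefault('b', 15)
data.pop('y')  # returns 97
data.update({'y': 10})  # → {'b': 15, 'y': 10}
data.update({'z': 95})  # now {'b': 15, 'y': 10, 'z': 95}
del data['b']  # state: {'y': 10, 'z': 95}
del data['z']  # {'y': 10}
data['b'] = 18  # {'y': 10, 'b': 18}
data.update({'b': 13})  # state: {'y': 10, 'b': 13}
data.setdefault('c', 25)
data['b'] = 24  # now {'y': 10, 'b': 24, 'c': 25}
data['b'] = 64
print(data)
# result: {'y': 10, 'b': 64, 'c': 25}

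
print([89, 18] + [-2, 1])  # [89, 18, -2, 1]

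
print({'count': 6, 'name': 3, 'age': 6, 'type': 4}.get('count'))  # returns 6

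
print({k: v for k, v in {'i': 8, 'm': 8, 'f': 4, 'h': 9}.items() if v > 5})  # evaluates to {'i': 8, 'm': 8, 'h': 9}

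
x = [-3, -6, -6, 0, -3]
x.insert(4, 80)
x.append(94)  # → [-3, -6, -6, 0, 80, -3, 94]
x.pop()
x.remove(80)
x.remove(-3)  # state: [-6, -6, 0, -3]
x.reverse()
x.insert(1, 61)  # [-3, 61, 0, -6, -6]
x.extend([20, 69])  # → [-3, 61, 0, -6, -6, 20, 69]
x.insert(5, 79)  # [-3, 61, 0, -6, -6, 79, 20, 69]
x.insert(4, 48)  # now [-3, 61, 0, -6, 48, -6, 79, 20, 69]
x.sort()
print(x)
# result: [-6, -6, -3, 0, 20, 48, 61, 69, 79]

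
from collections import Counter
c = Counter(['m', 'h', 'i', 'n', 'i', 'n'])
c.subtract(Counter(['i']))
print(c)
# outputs Counter({'n': 2, 'm': 1, 'h': 1, 'i': 1})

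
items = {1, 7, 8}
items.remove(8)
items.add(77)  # {1, 7, 77}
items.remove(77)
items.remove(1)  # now {7}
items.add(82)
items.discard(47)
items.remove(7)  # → {82}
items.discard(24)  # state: {82}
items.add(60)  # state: {60, 82}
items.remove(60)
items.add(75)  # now {75, 82}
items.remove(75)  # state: {82}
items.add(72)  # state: {72, 82}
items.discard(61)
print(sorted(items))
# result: [72, 82]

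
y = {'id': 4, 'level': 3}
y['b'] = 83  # {'id': 4, 'level': 3, 'b': 83}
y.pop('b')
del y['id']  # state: {'level': 3}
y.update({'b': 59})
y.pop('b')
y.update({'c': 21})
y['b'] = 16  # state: {'level': 3, 'c': 21, 'b': 16}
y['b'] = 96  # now {'level': 3, 'c': 21, 'b': 96}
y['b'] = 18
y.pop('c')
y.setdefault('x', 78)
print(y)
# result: {'level': 3, 'b': 18, 'x': 78}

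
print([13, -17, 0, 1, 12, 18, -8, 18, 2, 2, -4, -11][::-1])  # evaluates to [-11, -4, 2, 2, 18, -8, 18, 12, 1, 0, -17, 13]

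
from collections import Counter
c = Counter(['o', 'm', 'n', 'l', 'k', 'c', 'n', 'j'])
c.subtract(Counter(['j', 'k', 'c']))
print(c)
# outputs Counter({'n': 2, 'o': 1, 'm': 1, 'l': 1, 'k': 0, 'c': 0, 'j': 0})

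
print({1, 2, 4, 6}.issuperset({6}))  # True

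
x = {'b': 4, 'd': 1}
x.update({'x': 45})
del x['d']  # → {'b': 4, 'x': 45}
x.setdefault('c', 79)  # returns 79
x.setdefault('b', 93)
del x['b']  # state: {'x': 45, 'c': 79}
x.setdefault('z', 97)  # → 97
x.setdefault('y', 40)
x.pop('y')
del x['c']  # {'x': 45, 'z': 97}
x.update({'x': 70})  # {'x': 70, 'z': 97}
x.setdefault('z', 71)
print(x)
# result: {'x': 70, 'z': 97}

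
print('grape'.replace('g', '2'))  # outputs 2rape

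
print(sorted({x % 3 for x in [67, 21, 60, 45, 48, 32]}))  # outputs [0, 1, 2]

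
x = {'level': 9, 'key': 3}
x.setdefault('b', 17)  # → 17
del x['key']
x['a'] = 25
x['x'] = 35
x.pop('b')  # 17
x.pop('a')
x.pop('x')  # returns 35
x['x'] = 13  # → {'level': 9, 'x': 13}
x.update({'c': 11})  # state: {'level': 9, 'x': 13, 'c': 11}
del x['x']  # {'level': 9, 'c': 11}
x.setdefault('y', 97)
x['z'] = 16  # {'level': 9, 'c': 11, 'y': 97, 'z': 16}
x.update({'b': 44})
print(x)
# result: {'level': 9, 'c': 11, 'y': 97, 'z': 16, 'b': 44}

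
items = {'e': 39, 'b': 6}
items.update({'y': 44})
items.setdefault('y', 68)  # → 44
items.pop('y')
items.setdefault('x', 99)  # 99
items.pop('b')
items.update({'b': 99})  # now {'e': 39, 'x': 99, 'b': 99}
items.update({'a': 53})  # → {'e': 39, 'x': 99, 'b': 99, 'a': 53}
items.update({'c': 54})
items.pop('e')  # 39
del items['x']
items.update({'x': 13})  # {'b': 99, 'a': 53, 'c': 54, 'x': 13}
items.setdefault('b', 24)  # 99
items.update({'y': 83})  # {'b': 99, 'a': 53, 'c': 54, 'x': 13, 'y': 83}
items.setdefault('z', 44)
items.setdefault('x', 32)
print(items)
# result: {'b': 99, 'a': 53, 'c': 54, 'x': 13, 'y': 83, 'z': 44}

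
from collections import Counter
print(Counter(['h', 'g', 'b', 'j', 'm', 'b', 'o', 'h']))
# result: Counter({'h': 2, 'b': 2, 'g': 1, 'j': 1, 'm': 1, 'o': 1})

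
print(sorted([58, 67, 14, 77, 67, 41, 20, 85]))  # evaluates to [14, 20, 41, 58, 67, 67, 77, 85]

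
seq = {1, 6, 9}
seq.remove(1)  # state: {6, 9}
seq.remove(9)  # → {6}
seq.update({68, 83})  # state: {6, 68, 83}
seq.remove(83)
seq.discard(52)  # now {6, 68}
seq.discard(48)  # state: {6, 68}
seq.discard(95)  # {6, 68}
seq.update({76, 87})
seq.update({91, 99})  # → {6, 68, 76, 87, 91, 99}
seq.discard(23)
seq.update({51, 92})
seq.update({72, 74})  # {6, 51, 68, 72, 74, 76, 87, 91, 92, 99}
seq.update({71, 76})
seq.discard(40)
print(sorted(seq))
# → [6, 51, 68, 71, 72, 74, 76, 87, 91, 92, 99]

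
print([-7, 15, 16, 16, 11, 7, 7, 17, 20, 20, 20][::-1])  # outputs [20, 20, 20, 17, 7, 7, 11, 16, 16, 15, -7]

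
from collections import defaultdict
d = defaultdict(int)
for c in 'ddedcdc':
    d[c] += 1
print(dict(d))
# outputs {'d': 4, 'e': 1, 'c': 2}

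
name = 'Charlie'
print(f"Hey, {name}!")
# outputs Hey, Charlie!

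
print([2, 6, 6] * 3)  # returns [2, 6, 6, 2, 6, 6, 2, 6, 6]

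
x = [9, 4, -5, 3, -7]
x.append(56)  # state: [9, 4, -5, 3, -7, 56]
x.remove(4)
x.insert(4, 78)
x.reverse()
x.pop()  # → 9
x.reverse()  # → [-5, 3, -7, 78, 56]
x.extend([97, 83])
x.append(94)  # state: [-5, 3, -7, 78, 56, 97, 83, 94]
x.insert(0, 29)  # [29, -5, 3, -7, 78, 56, 97, 83, 94]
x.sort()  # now [-7, -5, 3, 29, 56, 78, 83, 94, 97]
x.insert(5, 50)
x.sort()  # [-7, -5, 3, 29, 50, 56, 78, 83, 94, 97]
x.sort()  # [-7, -5, 3, 29, 50, 56, 78, 83, 94, 97]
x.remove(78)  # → [-7, -5, 3, 29, 50, 56, 83, 94, 97]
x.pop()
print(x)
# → [-7, -5, 3, 29, 50, 56, 83, 94]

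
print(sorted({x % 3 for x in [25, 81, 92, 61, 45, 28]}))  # [0, 1, 2]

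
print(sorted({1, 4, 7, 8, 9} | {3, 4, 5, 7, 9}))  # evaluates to [1, 3, 4, 5, 7, 8, 9]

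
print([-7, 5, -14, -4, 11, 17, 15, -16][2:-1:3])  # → [-14, 17]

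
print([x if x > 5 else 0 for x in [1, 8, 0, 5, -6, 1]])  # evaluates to [0, 8, 0, 0, 0, 0]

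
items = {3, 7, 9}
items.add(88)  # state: {3, 7, 9, 88}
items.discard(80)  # {3, 7, 9, 88}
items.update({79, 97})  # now {3, 7, 9, 79, 88, 97}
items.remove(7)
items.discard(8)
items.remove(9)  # {3, 79, 88, 97}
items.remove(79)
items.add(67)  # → {3, 67, 88, 97}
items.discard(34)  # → {3, 67, 88, 97}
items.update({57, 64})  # {3, 57, 64, 67, 88, 97}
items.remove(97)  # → {3, 57, 64, 67, 88}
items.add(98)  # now {3, 57, 64, 67, 88, 98}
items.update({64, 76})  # {3, 57, 64, 67, 76, 88, 98}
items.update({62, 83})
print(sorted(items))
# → [3, 57, 62, 64, 67, 76, 83, 88, 98]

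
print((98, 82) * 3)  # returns (98, 82, 98, 82, 98, 82)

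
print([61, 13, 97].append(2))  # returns None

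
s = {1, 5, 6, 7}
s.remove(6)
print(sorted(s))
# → [1, 5, 7]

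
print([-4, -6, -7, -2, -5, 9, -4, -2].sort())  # None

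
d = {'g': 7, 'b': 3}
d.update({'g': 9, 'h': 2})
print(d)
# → {'g': 9, 'b': 3, 'h': 2}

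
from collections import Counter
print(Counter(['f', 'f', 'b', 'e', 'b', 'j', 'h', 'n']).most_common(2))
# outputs [('f', 2), ('b', 2)]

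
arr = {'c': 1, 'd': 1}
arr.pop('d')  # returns 1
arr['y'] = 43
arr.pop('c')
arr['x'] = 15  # {'y': 43, 'x': 15}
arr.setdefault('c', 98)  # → 98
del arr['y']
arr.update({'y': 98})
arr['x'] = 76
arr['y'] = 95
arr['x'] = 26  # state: {'x': 26, 'c': 98, 'y': 95}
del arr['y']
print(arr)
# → {'x': 26, 'c': 98}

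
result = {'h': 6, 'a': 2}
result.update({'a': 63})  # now {'h': 6, 'a': 63}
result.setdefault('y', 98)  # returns 98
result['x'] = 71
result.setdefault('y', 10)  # 98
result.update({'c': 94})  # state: {'h': 6, 'a': 63, 'y': 98, 'x': 71, 'c': 94}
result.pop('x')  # 71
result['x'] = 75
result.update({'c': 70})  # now {'h': 6, 'a': 63, 'y': 98, 'c': 70, 'x': 75}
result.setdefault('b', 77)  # 77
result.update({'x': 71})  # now {'h': 6, 'a': 63, 'y': 98, 'c': 70, 'x': 71, 'b': 77}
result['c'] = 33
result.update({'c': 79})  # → {'h': 6, 'a': 63, 'y': 98, 'c': 79, 'x': 71, 'b': 77}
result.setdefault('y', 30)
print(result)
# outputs {'h': 6, 'a': 63, 'y': 98, 'c': 79, 'x': 71, 'b': 77}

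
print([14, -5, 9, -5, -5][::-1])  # [-5, -5, 9, -5, 14]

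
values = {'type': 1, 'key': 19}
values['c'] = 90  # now {'type': 1, 'key': 19, 'c': 90}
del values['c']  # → {'type': 1, 'key': 19}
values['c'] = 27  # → {'type': 1, 'key': 19, 'c': 27}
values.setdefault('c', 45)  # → 27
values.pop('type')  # 1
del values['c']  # {'key': 19}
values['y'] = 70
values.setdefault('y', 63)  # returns 70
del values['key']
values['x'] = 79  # {'y': 70, 'x': 79}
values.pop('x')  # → 79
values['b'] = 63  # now {'y': 70, 'b': 63}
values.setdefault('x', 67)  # 67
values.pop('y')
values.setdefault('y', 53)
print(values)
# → {'b': 63, 'x': 67, 'y': 53}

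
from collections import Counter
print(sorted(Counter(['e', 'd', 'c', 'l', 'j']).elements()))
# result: ['c', 'd', 'e', 'j', 'l']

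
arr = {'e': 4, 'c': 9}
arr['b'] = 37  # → {'e': 4, 'c': 9, 'b': 37}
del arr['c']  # {'e': 4, 'b': 37}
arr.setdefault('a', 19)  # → 19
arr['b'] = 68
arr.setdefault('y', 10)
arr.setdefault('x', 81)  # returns 81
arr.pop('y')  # 10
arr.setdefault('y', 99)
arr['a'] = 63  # {'e': 4, 'b': 68, 'a': 63, 'x': 81, 'y': 99}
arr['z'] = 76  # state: {'e': 4, 'b': 68, 'a': 63, 'x': 81, 'y': 99, 'z': 76}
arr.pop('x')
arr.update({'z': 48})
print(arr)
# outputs {'e': 4, 'b': 68, 'a': 63, 'y': 99, 'z': 48}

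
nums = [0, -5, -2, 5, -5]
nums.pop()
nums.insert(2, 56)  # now [0, -5, 56, -2, 5]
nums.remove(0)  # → [-5, 56, -2, 5]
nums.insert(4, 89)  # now [-5, 56, -2, 5, 89]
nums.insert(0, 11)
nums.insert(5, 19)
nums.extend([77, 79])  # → [11, -5, 56, -2, 5, 19, 89, 77, 79]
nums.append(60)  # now [11, -5, 56, -2, 5, 19, 89, 77, 79, 60]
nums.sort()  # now [-5, -2, 5, 11, 19, 56, 60, 77, 79, 89]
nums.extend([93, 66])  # [-5, -2, 5, 11, 19, 56, 60, 77, 79, 89, 93, 66]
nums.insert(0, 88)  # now [88, -5, -2, 5, 11, 19, 56, 60, 77, 79, 89, 93, 66]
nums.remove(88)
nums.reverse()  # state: [66, 93, 89, 79, 77, 60, 56, 19, 11, 5, -2, -5]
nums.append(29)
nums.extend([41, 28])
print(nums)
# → [66, 93, 89, 79, 77, 60, 56, 19, 11, 5, -2, -5, 29, 41, 28]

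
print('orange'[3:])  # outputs nge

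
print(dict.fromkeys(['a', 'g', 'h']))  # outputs {'a': None, 'g': None, 'h': None}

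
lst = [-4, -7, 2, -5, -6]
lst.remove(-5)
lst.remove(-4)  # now [-7, 2, -6]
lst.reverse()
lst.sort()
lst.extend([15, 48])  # [-7, -6, 2, 15, 48]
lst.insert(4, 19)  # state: [-7, -6, 2, 15, 19, 48]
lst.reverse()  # [48, 19, 15, 2, -6, -7]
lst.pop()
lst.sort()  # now [-6, 2, 15, 19, 48]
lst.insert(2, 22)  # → [-6, 2, 22, 15, 19, 48]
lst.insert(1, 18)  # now [-6, 18, 2, 22, 15, 19, 48]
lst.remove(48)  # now [-6, 18, 2, 22, 15, 19]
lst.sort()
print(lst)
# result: [-6, 2, 15, 18, 19, 22]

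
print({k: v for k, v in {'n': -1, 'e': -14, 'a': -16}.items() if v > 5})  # {}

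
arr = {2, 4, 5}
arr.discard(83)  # {2, 4, 5}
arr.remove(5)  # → {2, 4}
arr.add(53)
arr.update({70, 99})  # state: {2, 4, 53, 70, 99}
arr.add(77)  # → {2, 4, 53, 70, 77, 99}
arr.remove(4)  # {2, 53, 70, 77, 99}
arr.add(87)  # {2, 53, 70, 77, 87, 99}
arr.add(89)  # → {2, 53, 70, 77, 87, 89, 99}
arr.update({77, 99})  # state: {2, 53, 70, 77, 87, 89, 99}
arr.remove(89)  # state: {2, 53, 70, 77, 87, 99}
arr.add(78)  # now {2, 53, 70, 77, 78, 87, 99}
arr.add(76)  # {2, 53, 70, 76, 77, 78, 87, 99}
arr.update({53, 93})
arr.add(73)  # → {2, 53, 70, 73, 76, 77, 78, 87, 93, 99}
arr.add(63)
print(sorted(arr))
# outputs [2, 53, 63, 70, 73, 76, 77, 78, 87, 93, 99]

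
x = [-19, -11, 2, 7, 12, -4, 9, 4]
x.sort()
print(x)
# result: [-19, -11, -4, 2, 4, 7, 9, 12]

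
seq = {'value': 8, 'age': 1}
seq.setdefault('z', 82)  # 82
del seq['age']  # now {'value': 8, 'z': 82}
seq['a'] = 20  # {'value': 8, 'z': 82, 'a': 20}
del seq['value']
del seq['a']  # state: {'z': 82}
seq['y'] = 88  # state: {'z': 82, 'y': 88}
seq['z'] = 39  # {'z': 39, 'y': 88}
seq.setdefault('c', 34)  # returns 34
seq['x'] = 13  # {'z': 39, 'y': 88, 'c': 34, 'x': 13}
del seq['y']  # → {'z': 39, 'c': 34, 'x': 13}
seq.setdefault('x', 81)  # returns 13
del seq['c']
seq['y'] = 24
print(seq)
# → {'z': 39, 'x': 13, 'y': 24}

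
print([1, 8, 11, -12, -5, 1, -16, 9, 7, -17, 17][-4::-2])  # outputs [9, 1, -12, 8]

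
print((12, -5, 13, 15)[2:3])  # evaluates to (13,)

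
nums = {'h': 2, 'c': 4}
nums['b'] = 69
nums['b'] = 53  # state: {'h': 2, 'c': 4, 'b': 53}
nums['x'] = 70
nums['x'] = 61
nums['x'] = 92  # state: {'h': 2, 'c': 4, 'b': 53, 'x': 92}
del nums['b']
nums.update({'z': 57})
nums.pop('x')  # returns 92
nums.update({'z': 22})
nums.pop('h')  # 2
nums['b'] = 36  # {'c': 4, 'z': 22, 'b': 36}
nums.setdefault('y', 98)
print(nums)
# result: {'c': 4, 'z': 22, 'b': 36, 'y': 98}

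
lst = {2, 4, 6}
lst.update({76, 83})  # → {2, 4, 6, 76, 83}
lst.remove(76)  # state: {2, 4, 6, 83}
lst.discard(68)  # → {2, 4, 6, 83}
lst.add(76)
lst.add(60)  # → {2, 4, 6, 60, 76, 83}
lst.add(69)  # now {2, 4, 6, 60, 69, 76, 83}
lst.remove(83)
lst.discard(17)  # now {2, 4, 6, 60, 69, 76}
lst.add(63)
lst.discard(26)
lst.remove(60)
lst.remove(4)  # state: {2, 6, 63, 69, 76}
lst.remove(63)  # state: {2, 6, 69, 76}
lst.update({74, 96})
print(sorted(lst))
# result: [2, 6, 69, 74, 76, 96]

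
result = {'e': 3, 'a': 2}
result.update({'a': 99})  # {'e': 3, 'a': 99}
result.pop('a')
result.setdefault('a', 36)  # 36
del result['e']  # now {'a': 36}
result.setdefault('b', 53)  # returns 53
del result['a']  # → {'b': 53}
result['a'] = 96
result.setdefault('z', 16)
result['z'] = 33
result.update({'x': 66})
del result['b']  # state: {'a': 96, 'z': 33, 'x': 66}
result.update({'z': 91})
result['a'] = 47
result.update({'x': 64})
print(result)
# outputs {'a': 47, 'z': 91, 'x': 64}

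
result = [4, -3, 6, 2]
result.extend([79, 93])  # [4, -3, 6, 2, 79, 93]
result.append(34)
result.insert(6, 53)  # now [4, -3, 6, 2, 79, 93, 53, 34]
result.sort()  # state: [-3, 2, 4, 6, 34, 53, 79, 93]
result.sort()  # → [-3, 2, 4, 6, 34, 53, 79, 93]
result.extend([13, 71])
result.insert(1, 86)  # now [-3, 86, 2, 4, 6, 34, 53, 79, 93, 13, 71]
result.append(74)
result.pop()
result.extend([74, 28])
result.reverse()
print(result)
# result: [28, 74, 71, 13, 93, 79, 53, 34, 6, 4, 2, 86, -3]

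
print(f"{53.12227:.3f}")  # 53.122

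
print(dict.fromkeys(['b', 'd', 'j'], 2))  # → {'b': 2, 'd': 2, 'j': 2}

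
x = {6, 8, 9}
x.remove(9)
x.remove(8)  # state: {6}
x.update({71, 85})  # {6, 71, 85}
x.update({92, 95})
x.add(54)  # {6, 54, 71, 85, 92, 95}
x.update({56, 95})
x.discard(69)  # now {6, 54, 56, 71, 85, 92, 95}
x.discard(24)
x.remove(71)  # {6, 54, 56, 85, 92, 95}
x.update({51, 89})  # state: {6, 51, 54, 56, 85, 89, 92, 95}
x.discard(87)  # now {6, 51, 54, 56, 85, 89, 92, 95}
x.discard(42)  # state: {6, 51, 54, 56, 85, 89, 92, 95}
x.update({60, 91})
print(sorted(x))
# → [6, 51, 54, 56, 60, 85, 89, 91, 92, 95]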